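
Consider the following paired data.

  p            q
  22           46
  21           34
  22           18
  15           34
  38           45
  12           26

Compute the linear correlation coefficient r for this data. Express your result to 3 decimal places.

0.525

n = 6, Σp = 130, Σq = 203, Σp² = 3222, Σq² = 7453, Σpq = 4654
nΣpq − ΣpΣq = 27924 − 26390 = 1534
nΣp² − (Σp)² = 19332 − 16900 = 2432; nΣq² − (Σq)² = 44718 − 41209 = 3509
r = 1534 / √(2432 × 3509) = 1534 / 2921.2819 ≈ 0.525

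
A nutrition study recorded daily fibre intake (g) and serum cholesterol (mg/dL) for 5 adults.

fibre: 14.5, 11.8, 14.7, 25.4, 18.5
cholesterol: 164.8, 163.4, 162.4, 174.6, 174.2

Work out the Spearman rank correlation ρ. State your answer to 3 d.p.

0.700

Rank fibre: 2, 1, 3, 5, 4
Rank cholesterol: 3, 2, 1, 5, 4
d = rank(fibre) − rank(cholesterol): -1, -1, 2, 0, 0; Σd² = 6
ρ = 1 − 6Σd² / [n(n²−1)] = 1 − 6×6 / (5×24) = 1 − 36/120 ≈ 0.700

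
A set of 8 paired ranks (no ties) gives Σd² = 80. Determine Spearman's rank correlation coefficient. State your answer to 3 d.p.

0.048

ρ = 1 − 6Σd² / [n(n²−1)] = 1 − 6×80 / (8×63)
  = 1 − 480/504 = 1 − 0.9524 ≈ 0.048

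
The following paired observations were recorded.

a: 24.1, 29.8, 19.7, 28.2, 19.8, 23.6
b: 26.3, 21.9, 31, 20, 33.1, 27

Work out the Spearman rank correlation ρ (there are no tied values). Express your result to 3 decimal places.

-0.886

Rank a: 4, 6, 1, 5, 2, 3
Rank b: 3, 2, 5, 1, 6, 4
d = rank(a) − rank(b): 1, 4, -4, 4, -4, -1; Σd² = 66
ρ = 1 − 6Σd² / [n(n²−1)] = 1 − 6×66 / (6×35) = 1 − 396/210 ≈ -0.886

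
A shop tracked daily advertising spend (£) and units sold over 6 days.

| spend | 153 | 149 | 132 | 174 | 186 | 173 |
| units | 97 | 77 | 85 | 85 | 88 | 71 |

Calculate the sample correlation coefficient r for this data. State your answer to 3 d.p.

n = 6, Σx = 967, Σy = 503, Σx² = 157835, Σy² = 42573, Σxy = 80975
nΣxy − ΣxΣy = 485850 − 486401 = -551
nΣx² − (Σx)² = 947010 − 935089 = 11921; nΣy² − (Σy)² = 255438 − 253009 = 2429
r = -551 / √(11921 × 2429) = -551 / 5381.0881 ≈ -0.102

-0.102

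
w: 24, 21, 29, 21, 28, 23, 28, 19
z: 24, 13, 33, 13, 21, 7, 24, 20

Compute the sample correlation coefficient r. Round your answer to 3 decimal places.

n = 8, Σw = 193, Σz = 155, Σw² = 4757, Σz² = 3469, Σwz = 3880
nΣwz − ΣwΣz = 31040 − 29915 = 1125
nΣw² − (Σw)² = 38056 − 37249 = 807; nΣz² − (Σz)² = 27752 − 24025 = 3727
r = 1125 / √(807 × 3727) = 1125 / 1734.2690 ≈ 0.649

0.649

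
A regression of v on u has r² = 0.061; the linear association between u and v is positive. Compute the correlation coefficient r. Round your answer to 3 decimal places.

|r| = √0.061 = 0.247
The association is positive, so r = 0.247.

0.247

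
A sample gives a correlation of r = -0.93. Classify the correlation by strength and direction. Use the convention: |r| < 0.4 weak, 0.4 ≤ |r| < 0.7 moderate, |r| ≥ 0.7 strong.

strong negative

r = -0.93 < 0 so the relationship is negative.
|r| = 0.93, which falls in the strong range.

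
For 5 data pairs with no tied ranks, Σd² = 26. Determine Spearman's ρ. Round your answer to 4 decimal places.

-0.3000

ρ = 1 − 6Σd² / [n(n²−1)] = 1 − 6×26 / (5×24)
  = 1 − 156/120 = 1 − 1.30000 ≈ -0.3000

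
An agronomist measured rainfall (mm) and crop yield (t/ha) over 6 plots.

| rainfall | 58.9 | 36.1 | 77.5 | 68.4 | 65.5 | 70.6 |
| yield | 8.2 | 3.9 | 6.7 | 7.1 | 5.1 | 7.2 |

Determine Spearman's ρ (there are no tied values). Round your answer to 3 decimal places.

0.257

Rank rainfall: 2, 1, 6, 4, 3, 5
Rank yield: 6, 1, 3, 4, 2, 5
d = rank(rainfall) − rank(yield): -4, 0, 3, 0, 1, 0; Σd² = 26
ρ = 1 − 6Σd² / [n(n²−1)] = 1 − 6×26 / (6×35) = 1 − 156/210 ≈ 0.257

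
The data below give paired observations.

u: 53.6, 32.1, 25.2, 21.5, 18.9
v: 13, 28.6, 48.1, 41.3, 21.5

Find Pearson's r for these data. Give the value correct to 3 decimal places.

n = 5, Σu = 151.3, Σv = 152.5, Σu² = 5357.87, Σv² = 5468.51, Σuv = 4121.28
nΣuv − ΣuΣv = 20606.4 − 23073.25 = -2466.85
nΣu² − (Σu)² = 26789.35 − 22891.69 = 3897.66; nΣv² − (Σv)² = 27342.55 − 23256.25 = 4086.3
r = -2466.85 / √(3897.66 × 4086.3) = -2466.85 / 3990.8656 ≈ -0.618

-0.618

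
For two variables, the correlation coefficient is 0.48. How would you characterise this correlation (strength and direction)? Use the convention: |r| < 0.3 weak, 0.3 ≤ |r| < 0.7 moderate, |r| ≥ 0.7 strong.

moderate positive

r = 0.48 > 0 so the relationship is positive.
|r| = 0.48, which falls in the moderate range.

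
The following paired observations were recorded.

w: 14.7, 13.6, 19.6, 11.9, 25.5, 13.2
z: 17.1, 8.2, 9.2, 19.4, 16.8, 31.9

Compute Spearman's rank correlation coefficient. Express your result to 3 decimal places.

Rank w: 4, 3, 5, 1, 6, 2
Rank z: 4, 1, 2, 5, 3, 6
d = rank(w) − rank(z): 0, 2, 3, -4, 3, -4; Σd² = 54
ρ = 1 − 6Σd² / [n(n²−1)] = 1 − 6×54 / (6×35) = 1 − 324/210 ≈ -0.543

-0.543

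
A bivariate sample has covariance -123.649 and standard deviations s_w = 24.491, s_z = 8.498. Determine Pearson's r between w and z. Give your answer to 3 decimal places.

r = Cov(w,z) / (s_w · s_z) = -123.649 / (24.491 × 8.498)
  = -123.649 / 208.1245 ≈ -0.594

-0.594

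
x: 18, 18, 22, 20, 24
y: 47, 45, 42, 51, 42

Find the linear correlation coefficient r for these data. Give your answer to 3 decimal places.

-0.578

n = 5, Σx = 102, Σy = 227, Σx² = 2108, Σy² = 10363, Σxy = 4608
nΣxy − ΣxΣy = 23040 − 23154 = -114
nΣx² − (Σx)² = 10540 − 10404 = 136; nΣy² − (Σy)² = 51815 − 51529 = 286
r = -114 / √(136 × 286) = -114 / 197.2207 ≈ -0.578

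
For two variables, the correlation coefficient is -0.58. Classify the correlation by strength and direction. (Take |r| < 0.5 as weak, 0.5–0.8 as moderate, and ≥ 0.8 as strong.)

r = -0.58 < 0 so the relationship is negative.
|r| = 0.58, which falls in the moderate range.

moderate negative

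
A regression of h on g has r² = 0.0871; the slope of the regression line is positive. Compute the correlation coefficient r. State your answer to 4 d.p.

|r| = √0.0871 = 0.2951
The association is positive, so r = 0.2951.

0.2951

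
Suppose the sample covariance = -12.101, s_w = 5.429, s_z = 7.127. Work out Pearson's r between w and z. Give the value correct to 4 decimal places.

-0.3127

r = Cov(w,z) / (s_w · s_z) = -12.101 / (5.429 × 7.127)
  = -12.101 / 38.6925 ≈ -0.3127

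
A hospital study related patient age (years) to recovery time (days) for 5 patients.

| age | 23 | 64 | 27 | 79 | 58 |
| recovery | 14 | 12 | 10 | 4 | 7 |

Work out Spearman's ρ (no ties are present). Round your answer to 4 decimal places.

-0.7000

Rank age: 1, 4, 2, 5, 3
Rank recovery: 5, 4, 3, 1, 2
d = rank(age) − rank(recovery): -4, 0, -1, 4, 1; Σd² = 34
ρ = 1 − 6Σd² / [n(n²−1)] = 1 − 6×34 / (5×24) = 1 − 204/120 ≈ -0.7000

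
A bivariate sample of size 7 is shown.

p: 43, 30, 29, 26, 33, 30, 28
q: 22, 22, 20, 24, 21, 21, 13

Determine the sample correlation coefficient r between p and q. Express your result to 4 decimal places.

0.1969

n = 7, Σp = 219, Σq = 143, Σp² = 7039, Σq² = 2995, Σpq = 4497
nΣpq − ΣpΣq = 31479 − 31317 = 162
nΣp² − (Σp)² = 49273 − 47961 = 1312; nΣq² − (Σq)² = 20965 − 20449 = 516
r = 162 / √(1312 × 516) = 162 / 822.7952 ≈ 0.1969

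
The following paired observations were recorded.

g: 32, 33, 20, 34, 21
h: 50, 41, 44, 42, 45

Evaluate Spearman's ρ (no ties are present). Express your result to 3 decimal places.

Rank g: 3, 4, 1, 5, 2
Rank h: 5, 1, 3, 2, 4
d = rank(g) − rank(h): -2, 3, -2, 3, -2; Σd² = 30
ρ = 1 − 6Σd² / [n(n²−1)] = 1 − 6×30 / (5×24) = 1 − 180/120 ≈ -0.500

-0.500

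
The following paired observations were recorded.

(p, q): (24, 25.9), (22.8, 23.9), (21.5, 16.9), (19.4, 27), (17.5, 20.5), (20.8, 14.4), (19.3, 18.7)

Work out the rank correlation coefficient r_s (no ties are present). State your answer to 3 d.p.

0.179

Rank p: 7, 6, 5, 3, 1, 4, 2
Rank q: 6, 5, 2, 7, 4, 1, 3
d = rank(p) − rank(q): 1, 1, 3, -4, -3, 3, -1; Σd² = 46
ρ = 1 − 6Σd² / [n(n²−1)] = 1 − 6×46 / (7×48) = 1 − 276/336 ≈ 0.179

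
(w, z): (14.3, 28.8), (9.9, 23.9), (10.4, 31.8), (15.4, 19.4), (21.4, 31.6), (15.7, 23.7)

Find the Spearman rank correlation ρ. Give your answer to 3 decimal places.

Rank w: 3, 1, 2, 4, 6, 5
Rank z: 4, 3, 6, 1, 5, 2
d = rank(w) − rank(z): -1, -2, -4, 3, 1, 3; Σd² = 40
ρ = 1 − 6Σd² / [n(n²−1)] = 1 − 6×40 / (6×35) = 1 − 240/210 ≈ -0.143

-0.143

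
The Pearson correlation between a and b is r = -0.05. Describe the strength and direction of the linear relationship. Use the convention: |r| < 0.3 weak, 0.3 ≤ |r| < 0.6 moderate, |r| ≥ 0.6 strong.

weak negative

r = -0.05 < 0 so the relationship is negative.
|r| = 0.05, which falls in the weak range.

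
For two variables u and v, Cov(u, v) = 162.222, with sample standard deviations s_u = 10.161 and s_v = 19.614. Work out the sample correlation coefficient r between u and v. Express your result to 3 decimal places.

r = Cov(u,v) / (s_u · s_v) = 162.222 / (10.161 × 19.614)
  = 162.222 / 199.2979 ≈ 0.814

0.814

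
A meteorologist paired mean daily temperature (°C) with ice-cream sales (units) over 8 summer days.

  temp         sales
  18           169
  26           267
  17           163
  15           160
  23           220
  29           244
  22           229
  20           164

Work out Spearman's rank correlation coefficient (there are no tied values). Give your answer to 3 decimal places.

Rank temp: 3, 7, 2, 1, 6, 8, 5, 4
Rank sales: 4, 8, 2, 1, 5, 7, 6, 3
d = rank(temp) − rank(sales): -1, -1, 0, 0, 1, 1, -1, 1; Σd² = 6
ρ = 1 − 6Σd² / [n(n²−1)] = 1 − 6×6 / (8×63) = 1 − 36/504 ≈ 0.929

0.929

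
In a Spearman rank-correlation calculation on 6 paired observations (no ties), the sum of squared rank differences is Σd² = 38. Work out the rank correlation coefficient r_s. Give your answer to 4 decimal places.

-0.0857

ρ = 1 − 6Σd² / [n(n²−1)] = 1 − 6×38 / (6×35)
  = 1 − 228/210 = 1 − 1.08571 ≈ -0.0857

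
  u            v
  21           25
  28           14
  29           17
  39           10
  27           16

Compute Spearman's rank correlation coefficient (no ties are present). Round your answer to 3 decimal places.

Rank u: 1, 3, 4, 5, 2
Rank v: 5, 2, 4, 1, 3
d = rank(u) − rank(v): -4, 1, 0, 4, -1; Σd² = 34
ρ = 1 − 6Σd² / [n(n²−1)] = 1 − 6×34 / (5×24) = 1 − 204/120 ≈ -0.700

-0.700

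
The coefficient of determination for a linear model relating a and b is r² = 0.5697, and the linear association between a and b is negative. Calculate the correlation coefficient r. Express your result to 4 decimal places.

|r| = √0.5697 = 0.7548
The association is negative, so r = −0.7548.

-0.7548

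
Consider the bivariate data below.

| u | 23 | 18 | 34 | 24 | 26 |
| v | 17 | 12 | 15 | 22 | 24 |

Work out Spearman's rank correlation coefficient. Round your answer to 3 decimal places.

Rank u: 2, 1, 5, 3, 4
Rank v: 3, 1, 2, 4, 5
d = rank(u) − rank(v): -1, 0, 3, -1, -1; Σd² = 12
ρ = 1 − 6Σd² / [n(n²−1)] = 1 − 6×12 / (5×24) = 1 − 72/120 ≈ 0.400

0.400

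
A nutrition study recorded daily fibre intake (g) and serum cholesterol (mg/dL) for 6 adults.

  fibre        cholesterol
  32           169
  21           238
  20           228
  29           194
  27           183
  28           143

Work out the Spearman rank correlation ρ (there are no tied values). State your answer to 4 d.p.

Rank fibre: 6, 2, 1, 5, 3, 4
Rank cholesterol: 2, 6, 5, 4, 3, 1
d = rank(fibre) − rank(cholesterol): 4, -4, -4, 1, 0, 3; Σd² = 58
ρ = 1 − 6Σd² / [n(n²−1)] = 1 − 6×58 / (6×35) = 1 − 348/210 ≈ -0.6571

-0.6571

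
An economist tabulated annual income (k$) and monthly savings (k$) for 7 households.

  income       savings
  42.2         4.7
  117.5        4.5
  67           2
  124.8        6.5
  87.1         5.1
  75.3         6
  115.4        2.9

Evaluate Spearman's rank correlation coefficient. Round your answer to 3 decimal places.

0.321

Rank income: 1, 6, 2, 7, 4, 3, 5
Rank savings: 4, 3, 1, 7, 5, 6, 2
d = rank(income) − rank(savings): -3, 3, 1, 0, -1, -3, 3; Σd² = 38
ρ = 1 − 6Σd² / [n(n²−1)] = 1 − 6×38 / (7×48) = 1 − 228/336 ≈ 0.321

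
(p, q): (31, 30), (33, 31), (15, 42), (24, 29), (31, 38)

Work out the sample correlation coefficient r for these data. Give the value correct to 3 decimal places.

-0.584

n = 5, Σp = 134, Σq = 170, Σp² = 3812, Σq² = 5910, Σpq = 4457
nΣpq − ΣpΣq = 22285 − 22780 = -495
nΣp² − (Σp)² = 19060 − 17956 = 1104; nΣq² − (Σq)² = 29550 − 28900 = 650
r = -495 / √(1104 × 650) = -495 / 847.1127 ≈ -0.584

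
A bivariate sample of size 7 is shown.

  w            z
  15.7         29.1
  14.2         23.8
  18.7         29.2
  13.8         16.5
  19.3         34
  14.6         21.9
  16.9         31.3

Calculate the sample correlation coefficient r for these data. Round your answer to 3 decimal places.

n = 7, Σw = 113.2, Σz = 185.8, Σw² = 1859.52, Σz² = 5153.44, Σwz = 3073.48
nΣwz − ΣwΣz = 21514.36 − 21032.56 = 481.8
nΣw² − (Σw)² = 13016.64 − 12814.24 = 202.4; nΣz² − (Σz)² = 36074.08 − 34521.64 = 1552.44
r = 481.8 / √(202.4 × 1552.44) = 481.8 / 560.5478 ≈ 0.860

0.860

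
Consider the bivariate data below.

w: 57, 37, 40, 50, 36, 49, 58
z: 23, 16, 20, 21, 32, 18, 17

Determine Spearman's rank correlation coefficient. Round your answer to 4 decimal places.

-0.1429

Rank w: 6, 2, 3, 5, 1, 4, 7
Rank z: 6, 1, 4, 5, 7, 3, 2
d = rank(w) − rank(z): 0, 1, -1, 0, -6, 1, 5; Σd² = 64
ρ = 1 − 6Σd² / [n(n²−1)] = 1 − 6×64 / (7×48) = 1 − 384/336 ≈ -0.1429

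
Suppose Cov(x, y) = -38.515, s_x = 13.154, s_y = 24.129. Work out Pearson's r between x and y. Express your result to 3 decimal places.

-0.121

r = Cov(x,y) / (s_x · s_y) = -38.515 / (13.154 × 24.129)
  = -38.515 / 317.3929 ≈ -0.121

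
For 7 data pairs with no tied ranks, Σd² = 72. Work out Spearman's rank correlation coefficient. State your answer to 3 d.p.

ρ = 1 − 6Σd² / [n(n²−1)] = 1 − 6×72 / (7×48)
  = 1 − 432/336 = 1 − 1.2857 ≈ -0.286

-0.286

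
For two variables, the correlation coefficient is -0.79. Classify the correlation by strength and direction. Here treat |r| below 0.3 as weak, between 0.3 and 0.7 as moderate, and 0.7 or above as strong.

r = -0.79 < 0 so the relationship is negative.
|r| = 0.79, which falls in the strong range.

strong negative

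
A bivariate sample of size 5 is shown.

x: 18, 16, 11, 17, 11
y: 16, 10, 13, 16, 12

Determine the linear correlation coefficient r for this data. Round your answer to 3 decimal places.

0.479

n = 5, Σx = 73, Σy = 67, Σx² = 1111, Σy² = 925, Σxy = 995
nΣxy − ΣxΣy = 4975 − 4891 = 84
nΣx² − (Σx)² = 5555 − 5329 = 226; nΣy² − (Σy)² = 4625 − 4489 = 136
r = 84 / √(226 × 136) = 84 / 175.3169 ≈ 0.479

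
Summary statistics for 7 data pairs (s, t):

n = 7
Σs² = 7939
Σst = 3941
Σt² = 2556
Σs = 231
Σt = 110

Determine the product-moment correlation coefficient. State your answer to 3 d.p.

r = (nΣst − ΣsΣt) / √[(nΣs² − (Σs)²)(nΣt² − (Σt)²)]
Numerator: 7×3941 − 231×110 = 2177
Denominator: √[(55573 − 53361)(17892 − 12100)] = √[2212 × 5792] = 3579.3720
r = 2177 / 3579.3720 ≈ 0.608

0.608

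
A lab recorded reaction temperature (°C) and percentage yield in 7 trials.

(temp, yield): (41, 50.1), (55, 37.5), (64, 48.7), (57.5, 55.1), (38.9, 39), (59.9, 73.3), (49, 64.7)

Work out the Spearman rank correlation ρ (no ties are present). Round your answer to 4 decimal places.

Rank temp: 2, 4, 7, 5, 1, 6, 3
Rank yield: 4, 1, 3, 5, 2, 7, 6
d = rank(temp) − rank(yield): -2, 3, 4, 0, -1, -1, -3; Σd² = 40
ρ = 1 − 6Σd² / [n(n²−1)] = 1 − 6×40 / (7×48) = 1 − 240/336 ≈ 0.2857

0.2857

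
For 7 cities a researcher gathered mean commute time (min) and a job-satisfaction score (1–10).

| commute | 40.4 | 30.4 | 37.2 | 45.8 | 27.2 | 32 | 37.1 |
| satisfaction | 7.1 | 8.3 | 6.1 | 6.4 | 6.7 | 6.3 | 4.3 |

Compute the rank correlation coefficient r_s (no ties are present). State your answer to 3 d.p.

Rank commute: 6, 2, 5, 7, 1, 3, 4
Rank satisfaction: 6, 7, 2, 4, 5, 3, 1
d = rank(commute) − rank(satisfaction): 0, -5, 3, 3, -4, 0, 3; Σd² = 68
ρ = 1 − 6Σd² / [n(n²−1)] = 1 − 6×68 / (7×48) = 1 − 408/336 ≈ -0.214

-0.214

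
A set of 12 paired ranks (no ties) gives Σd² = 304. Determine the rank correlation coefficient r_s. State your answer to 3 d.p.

ρ = 1 − 6Σd² / [n(n²−1)] = 1 − 6×304 / (12×143)
  = 1 − 1824/1716 = 1 − 1.0629 ≈ -0.063

-0.063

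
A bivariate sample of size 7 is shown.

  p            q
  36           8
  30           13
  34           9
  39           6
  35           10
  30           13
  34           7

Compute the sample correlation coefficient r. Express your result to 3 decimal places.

n = 7, Σp = 238, Σq = 66, Σp² = 8154, Σq² = 668, Σpq = 2196
nΣpq − ΣpΣq = 15372 − 15708 = -336
nΣp² − (Σp)² = 57078 − 56644 = 434; nΣq² − (Σq)² = 4676 − 4356 = 320
r = -336 / √(434 × 320) = -336 / 372.6661 ≈ -0.902

-0.902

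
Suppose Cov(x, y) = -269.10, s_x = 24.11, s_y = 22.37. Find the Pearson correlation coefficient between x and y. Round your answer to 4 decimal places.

-0.4989

r = Cov(x,y) / (s_x · s_y) = -269.10 / (24.11 × 22.37)
  = -269.10 / 539.3407 ≈ -0.4989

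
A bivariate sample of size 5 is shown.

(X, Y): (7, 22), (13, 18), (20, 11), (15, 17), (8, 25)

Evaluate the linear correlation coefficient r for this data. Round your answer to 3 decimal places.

-0.961

n = 5, ΣX = 63, ΣY = 93, ΣX² = 907, ΣY² = 1843, ΣXY = 1063
nΣXY − ΣXΣY = 5315 − 5859 = -544
nΣX² − (ΣX)² = 4535 − 3969 = 566; nΣY² − (ΣY)² = 9215 − 8649 = 566
r = -544 / √(566 × 566) = -544 / 566.0000 ≈ -0.961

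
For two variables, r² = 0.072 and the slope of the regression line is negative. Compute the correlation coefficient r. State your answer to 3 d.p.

|r| = √0.072 = 0.268
The association is negative, so r = −0.268.

-0.268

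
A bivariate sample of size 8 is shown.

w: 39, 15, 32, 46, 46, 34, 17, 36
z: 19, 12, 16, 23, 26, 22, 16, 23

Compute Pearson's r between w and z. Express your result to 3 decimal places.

0.868

n = 8, Σw = 265, Σz = 157, Σw² = 9743, Σz² = 3235, Σwz = 5535
nΣwz − ΣwΣz = 44280 − 41605 = 2675
nΣw² − (Σw)² = 77944 − 70225 = 7719; nΣz² − (Σz)² = 25880 − 24649 = 1231
r = 2675 / √(7719 × 1231) = 2675 / 3082.5459 ≈ 0.868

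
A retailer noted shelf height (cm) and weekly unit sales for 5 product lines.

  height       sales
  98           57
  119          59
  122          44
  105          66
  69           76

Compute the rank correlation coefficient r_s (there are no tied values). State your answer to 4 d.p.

-0.7000

Rank height: 2, 4, 5, 3, 1
Rank sales: 2, 3, 1, 4, 5
d = rank(height) − rank(sales): 0, 1, 4, -1, -4; Σd² = 34
ρ = 1 − 6Σd² / [n(n²−1)] = 1 − 6×34 / (5×24) = 1 − 204/120 ≈ -0.7000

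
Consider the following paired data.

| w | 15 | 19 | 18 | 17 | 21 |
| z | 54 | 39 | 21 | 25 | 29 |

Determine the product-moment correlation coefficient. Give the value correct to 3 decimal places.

n = 5, Σw = 90, Σz = 168, Σw² = 1640, Σz² = 6344, Σwz = 2963
nΣwz − ΣwΣz = 14815 − 15120 = -305
nΣw² − (Σw)² = 8200 − 8100 = 100; nΣz² − (Σz)² = 31720 − 28224 = 3496
r = -305 / √(100 × 3496) = -305 / 591.2698 ≈ -0.516

-0.516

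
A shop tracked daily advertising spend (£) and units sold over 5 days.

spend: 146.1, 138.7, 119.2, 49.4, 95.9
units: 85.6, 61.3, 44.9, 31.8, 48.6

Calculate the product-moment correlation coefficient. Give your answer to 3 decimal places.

n = 5, Σx = 549.3, Σy = 272.2, Σx² = 66428.71, Σy² = 16474.26, Σxy = 32592.21
nΣxy − ΣxΣy = 162961.05 − 149519.46 = 13441.59
nΣx² − (Σx)² = 332143.55 − 301730.49 = 30413.06; nΣy² − (Σy)² = 82371.3 − 74092.84 = 8278.46
r = 13441.59 / √(30413.06 × 8278.46) = 13441.59 / 15867.3659 ≈ 0.847

0.847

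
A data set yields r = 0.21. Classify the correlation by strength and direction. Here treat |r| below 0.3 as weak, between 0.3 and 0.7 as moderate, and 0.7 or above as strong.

r = 0.21 > 0 so the relationship is positive.
|r| = 0.21, which falls in the weak range.

weak positive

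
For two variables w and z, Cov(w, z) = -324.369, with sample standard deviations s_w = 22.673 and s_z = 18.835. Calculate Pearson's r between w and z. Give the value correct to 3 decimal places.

-0.760

r = Cov(w,z) / (s_w · s_z) = -324.369 / (22.673 × 18.835)
  = -324.369 / 427.0460 ≈ -0.760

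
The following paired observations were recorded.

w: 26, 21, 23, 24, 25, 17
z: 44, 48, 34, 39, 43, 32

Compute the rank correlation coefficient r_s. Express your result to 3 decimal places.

Rank w: 6, 2, 3, 4, 5, 1
Rank z: 5, 6, 2, 3, 4, 1
d = rank(w) − rank(z): 1, -4, 1, 1, 1, 0; Σd² = 20
ρ = 1 − 6Σd² / [n(n²−1)] = 1 − 6×20 / (6×35) = 1 − 120/210 ≈ 0.429

0.429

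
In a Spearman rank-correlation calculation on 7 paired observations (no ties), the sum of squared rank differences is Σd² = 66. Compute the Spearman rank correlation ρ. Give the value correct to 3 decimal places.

ρ = 1 − 6Σd² / [n(n²−1)] = 1 − 6×66 / (7×48)
  = 1 − 396/336 = 1 − 1.1786 ≈ -0.179

-0.179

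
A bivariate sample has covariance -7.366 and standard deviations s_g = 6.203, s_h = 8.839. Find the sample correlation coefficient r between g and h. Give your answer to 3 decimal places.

-0.134

r = Cov(g,h) / (s_g · s_h) = -7.366 / (6.203 × 8.839)
  = -7.366 / 54.8283 ≈ -0.134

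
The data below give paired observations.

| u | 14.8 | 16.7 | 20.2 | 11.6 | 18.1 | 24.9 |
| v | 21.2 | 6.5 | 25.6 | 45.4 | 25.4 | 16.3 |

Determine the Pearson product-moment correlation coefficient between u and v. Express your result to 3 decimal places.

-0.527

n = 6, Σu = 106.3, Σv = 140.4, Σu² = 1988.15, Σv² = 4119.06, Σuv = 2331.68
nΣuv − ΣuΣv = 13990.08 − 14924.52 = -934.44
nΣu² − (Σu)² = 11928.9 − 11299.69 = 629.21; nΣv² − (Σv)² = 24714.36 − 19712.16 = 5002.2
r = -934.44 / √(629.21 × 5002.2) = -934.44 / 1774.1010 ≈ -0.527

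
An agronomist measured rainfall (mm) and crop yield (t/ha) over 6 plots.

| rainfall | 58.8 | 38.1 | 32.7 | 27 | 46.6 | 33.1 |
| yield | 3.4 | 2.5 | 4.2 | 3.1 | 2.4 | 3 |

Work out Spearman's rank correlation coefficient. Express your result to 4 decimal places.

-0.3143

Rank rainfall: 6, 4, 2, 1, 5, 3
Rank yield: 5, 2, 6, 4, 1, 3
d = rank(rainfall) − rank(yield): 1, 2, -4, -3, 4, 0; Σd² = 46
ρ = 1 − 6Σd² / [n(n²−1)] = 1 − 6×46 / (6×35) = 1 − 276/210 ≈ -0.3143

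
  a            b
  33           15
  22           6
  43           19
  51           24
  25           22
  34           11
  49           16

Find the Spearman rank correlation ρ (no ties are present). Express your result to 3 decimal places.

Rank a: 3, 1, 5, 7, 2, 4, 6
Rank b: 3, 1, 5, 7, 6, 2, 4
d = rank(a) − rank(b): 0, 0, 0, 0, -4, 2, 2; Σd² = 24
ρ = 1 − 6Σd² / [n(n²−1)] = 1 − 6×24 / (7×48) = 1 − 144/336 ≈ 0.571

0.571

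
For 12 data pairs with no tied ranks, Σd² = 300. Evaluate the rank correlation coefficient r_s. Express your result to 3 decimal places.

-0.049

ρ = 1 − 6Σd² / [n(n²−1)] = 1 − 6×300 / (12×143)
  = 1 − 1800/1716 = 1 − 1.0490 ≈ -0.049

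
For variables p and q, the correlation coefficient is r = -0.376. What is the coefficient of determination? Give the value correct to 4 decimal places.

r² = (-0.376)² = 0.1414

0.1414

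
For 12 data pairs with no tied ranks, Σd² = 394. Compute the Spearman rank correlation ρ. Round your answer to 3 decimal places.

-0.378

ρ = 1 − 6Σd² / [n(n²−1)] = 1 − 6×394 / (12×143)
  = 1 − 2364/1716 = 1 − 1.3776 ≈ -0.378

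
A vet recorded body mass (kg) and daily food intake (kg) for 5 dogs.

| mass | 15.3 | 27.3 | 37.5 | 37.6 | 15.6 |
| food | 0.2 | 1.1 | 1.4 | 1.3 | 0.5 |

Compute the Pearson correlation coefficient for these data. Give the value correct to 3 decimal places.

n = 5, Σx = 133.3, Σy = 4.5, Σx² = 4042.75, Σy² = 5.15, Σxy = 142.27
nΣxy − ΣxΣy = 711.35 − 599.85 = 111.5
nΣx² − (Σx)² = 20213.75 − 17768.89 = 2444.86; nΣy² − (Σy)² = 25.75 − 20.25 = 5.5
r = 111.5 / √(2444.86 × 5.5) = 111.5 / 115.9600 ≈ 0.962

0.962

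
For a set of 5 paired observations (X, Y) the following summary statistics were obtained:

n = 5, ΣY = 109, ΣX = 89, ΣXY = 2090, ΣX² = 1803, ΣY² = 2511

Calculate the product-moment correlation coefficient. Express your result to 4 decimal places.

r = (nΣXY − ΣXΣY) / √[(nΣX² − (ΣX)²)(nΣY² − (ΣY)²)]
Numerator: 5×2090 − 89×109 = 749
Denominator: √[(9015 − 7921)(12555 − 11881)] = √[1094 × 674] = 858.6944
r = 749 / 858.6944 ≈ 0.8723

0.8723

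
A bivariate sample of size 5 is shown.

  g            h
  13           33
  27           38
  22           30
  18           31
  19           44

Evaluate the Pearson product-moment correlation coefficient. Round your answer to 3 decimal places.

0.202

n = 5, Σg = 99, Σh = 176, Σg² = 2067, Σh² = 6330, Σgh = 3509
nΣgh − ΣgΣh = 17545 − 17424 = 121
nΣg² − (Σg)² = 10335 − 9801 = 534; nΣh² − (Σh)² = 31650 − 30976 = 674
r = 121 / √(534 × 674) = 121 / 599.9300 ≈ 0.202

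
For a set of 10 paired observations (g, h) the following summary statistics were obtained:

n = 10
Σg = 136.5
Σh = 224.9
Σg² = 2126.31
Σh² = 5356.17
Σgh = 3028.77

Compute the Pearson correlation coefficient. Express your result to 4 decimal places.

-0.1468

r = (nΣgh − ΣgΣh) / √[(nΣg² − (Σg)²)(nΣh² − (Σh)²)]
Numerator: 10×3028.77 − 136.5×224.9 = -411.15
Denominator: √[(21263.1 − 18632.25)(53561.7 − 50580.01)] = √[2630.85 × 2981.69] = 2800.7819
r = -411.15 / 2800.7819 ≈ -0.1468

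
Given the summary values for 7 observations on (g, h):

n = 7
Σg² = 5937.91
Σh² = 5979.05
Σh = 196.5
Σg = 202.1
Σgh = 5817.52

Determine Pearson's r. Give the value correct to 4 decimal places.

0.6607

r = (nΣgh − ΣgΣh) / √[(nΣg² − (Σg)²)(nΣh² − (Σh)²)]
Numerator: 7×5817.52 − 202.1×196.5 = 1009.99
Denominator: √[(41565.37 − 40844.41)(41853.35 − 38612.25)] = √[720.96 × 3241.1] = 1528.6280
r = 1009.99 / 1528.6280 ≈ 0.6607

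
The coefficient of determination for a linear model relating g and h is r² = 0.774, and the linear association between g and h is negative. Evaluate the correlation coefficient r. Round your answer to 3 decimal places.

|r| = √0.774 = 0.880
The association is negative, so r = −0.880.

-0.880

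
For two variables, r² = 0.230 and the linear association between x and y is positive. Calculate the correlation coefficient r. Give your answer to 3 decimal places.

0.480

|r| = √0.230 = 0.480
The association is positive, so r = 0.480.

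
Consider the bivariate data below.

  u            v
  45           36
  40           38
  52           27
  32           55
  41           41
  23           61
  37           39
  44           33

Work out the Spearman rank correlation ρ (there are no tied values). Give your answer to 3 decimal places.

-0.905

Rank u: 7, 4, 8, 2, 5, 1, 3, 6
Rank v: 3, 4, 1, 7, 6, 8, 5, 2
d = rank(u) − rank(v): 4, 0, 7, -5, -1, -7, -2, 4; Σd² = 160
ρ = 1 − 6Σd² / [n(n²−1)] = 1 − 6×160 / (8×63) = 1 − 960/504 ≈ -0.905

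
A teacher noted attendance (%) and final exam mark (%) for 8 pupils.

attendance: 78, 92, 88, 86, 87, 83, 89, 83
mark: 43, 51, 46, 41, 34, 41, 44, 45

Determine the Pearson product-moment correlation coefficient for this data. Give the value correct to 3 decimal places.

0.326

n = 8, Σx = 686, Σy = 345, Σx² = 58956, Σy² = 15045, Σxy = 29632
nΣxy − ΣxΣy = 237056 − 236670 = 386
nΣx² − (Σx)² = 471648 − 470596 = 1052; nΣy² − (Σy)² = 120360 − 119025 = 1335
r = 386 / √(1052 × 1335) = 386 / 1185.0823 ≈ 0.326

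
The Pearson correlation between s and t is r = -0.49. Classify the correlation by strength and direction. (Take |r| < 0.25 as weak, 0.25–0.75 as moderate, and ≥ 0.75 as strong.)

r = -0.49 < 0 so the relationship is negative.
|r| = 0.49, which falls in the moderate range.

moderate negative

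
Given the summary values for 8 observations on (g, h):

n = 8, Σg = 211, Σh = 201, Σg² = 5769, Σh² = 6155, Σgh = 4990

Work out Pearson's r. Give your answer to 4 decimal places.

-0.6561

r = (nΣgh − ΣgΣh) / √[(nΣg² − (Σg)²)(nΣh² − (Σh)²)]
Numerator: 8×4990 − 211×201 = -2491
Denominator: √[(46152 − 44521)(49240 − 40401)] = √[1631 × 8839] = 3796.8947
r = -2491 / 3796.8947 ≈ -0.6561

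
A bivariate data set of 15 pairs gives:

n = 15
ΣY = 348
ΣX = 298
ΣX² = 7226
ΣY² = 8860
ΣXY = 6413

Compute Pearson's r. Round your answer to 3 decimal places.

-0.494

r = (nΣXY − ΣXΣY) / √[(nΣX² − (ΣX)²)(nΣY² − (ΣY)²)]
Numerator: 15×6413 − 298×348 = -7509
Denominator: √[(108390 − 88804)(132900 − 121104)] = √[19586 × 11796] = 15199.8834
r = -7509 / 15199.8834 ≈ -0.494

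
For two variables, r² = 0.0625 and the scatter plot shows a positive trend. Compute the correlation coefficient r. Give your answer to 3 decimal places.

|r| = √0.0625 = 0.250
The association is positive, so r = 0.250.

0.250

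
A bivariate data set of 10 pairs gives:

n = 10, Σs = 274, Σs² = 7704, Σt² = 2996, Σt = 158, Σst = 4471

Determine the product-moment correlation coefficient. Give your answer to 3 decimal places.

0.453

r = (nΣst − ΣsΣt) / √[(nΣs² − (Σs)²)(nΣt² − (Σt)²)]
Numerator: 10×4471 − 274×158 = 1418
Denominator: √[(77040 − 75076)(29960 − 24964)] = √[1964 × 4996] = 3132.4342
r = 1418 / 3132.4342 ≈ 0.453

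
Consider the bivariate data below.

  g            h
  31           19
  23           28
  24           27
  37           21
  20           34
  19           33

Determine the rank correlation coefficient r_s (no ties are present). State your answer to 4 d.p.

Rank g: 5, 3, 4, 6, 2, 1
Rank h: 1, 4, 3, 2, 6, 5
d = rank(g) − rank(h): 4, -1, 1, 4, -4, -4; Σd² = 66
ρ = 1 − 6Σd² / [n(n²−1)] = 1 − 6×66 / (6×35) = 1 − 396/210 ≈ -0.8857

-0.8857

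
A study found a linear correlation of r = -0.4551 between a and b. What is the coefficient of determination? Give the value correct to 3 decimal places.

0.207

r² = (-0.4551)² = 0.207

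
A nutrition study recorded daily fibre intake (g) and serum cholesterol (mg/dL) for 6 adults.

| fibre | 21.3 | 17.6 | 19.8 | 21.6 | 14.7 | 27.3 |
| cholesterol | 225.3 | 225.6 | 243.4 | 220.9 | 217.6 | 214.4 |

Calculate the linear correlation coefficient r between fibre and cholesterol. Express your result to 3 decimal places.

-0.223

n = 6, Σx = 122.3, Σy = 1347.2, Σx² = 2583.43, Σy² = 303012.94, Σxy = 27412.05
nΣxy − ΣxΣy = 164472.3 − 164762.56 = -290.26
nΣx² − (Σx)² = 15500.58 − 14957.29 = 543.29; nΣy² − (Σy)² = 1818077.64 − 1814947.84 = 3129.8
r = -290.26 / √(543.29 × 3129.8) = -290.26 / 1303.9897 ≈ -0.223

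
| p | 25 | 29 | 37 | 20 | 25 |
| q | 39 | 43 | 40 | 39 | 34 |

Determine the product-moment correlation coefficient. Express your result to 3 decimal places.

0.341

n = 5, Σp = 136, Σq = 195, Σp² = 3860, Σq² = 7647, Σpq = 5332
nΣpq − ΣpΣq = 26660 − 26520 = 140
nΣp² − (Σp)² = 19300 − 18496 = 804; nΣq² − (Σq)² = 38235 − 38025 = 210
r = 140 / √(804 × 210) = 140 / 410.9014 ≈ 0.341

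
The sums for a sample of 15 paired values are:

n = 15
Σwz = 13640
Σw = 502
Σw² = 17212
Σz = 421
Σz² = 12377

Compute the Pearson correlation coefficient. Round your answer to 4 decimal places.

r = (nΣwz − ΣwΣz) / √[(nΣw² − (Σw)²)(nΣz² − (Σz)²)]
Numerator: 15×13640 − 502×421 = -6742
Denominator: √[(258180 − 252004)(185655 − 177241)] = √[6176 × 8414] = 7208.6659
r = -6742 / 7208.6659 ≈ -0.9353

-0.9353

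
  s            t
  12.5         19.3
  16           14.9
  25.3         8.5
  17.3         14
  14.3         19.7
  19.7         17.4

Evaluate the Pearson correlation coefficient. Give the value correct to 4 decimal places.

n = 6, Σs = 105.1, Σt = 93.8, Σs² = 1944.21, Σt² = 1553.6, Σst = 1561.39
nΣst − ΣsΣt = 9368.34 − 9858.38 = -490.04
nΣs² − (Σs)² = 11665.26 − 11046.01 = 619.25; nΣt² − (Σt)² = 9321.6 − 8798.44 = 523.16
r = -490.04 / √(619.25 × 523.16) = -490.04 / 569.1808 ≈ -0.8610

-0.8610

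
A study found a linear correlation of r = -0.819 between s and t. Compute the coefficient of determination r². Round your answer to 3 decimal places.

r² = (-0.819)² = 0.671

0.671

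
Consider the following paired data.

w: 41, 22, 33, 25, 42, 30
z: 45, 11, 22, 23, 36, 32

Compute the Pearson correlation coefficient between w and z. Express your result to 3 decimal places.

n = 6, Σw = 193, Σz = 169, Σw² = 6543, Σz² = 5479, Σwz = 5860
nΣwz − ΣwΣz = 35160 − 32617 = 2543
nΣw² − (Σw)² = 39258 − 37249 = 2009; nΣz² − (Σz)² = 32874 − 28561 = 4313
r = 2543 / √(2009 × 4313) = 2543 / 2943.6061 ≈ 0.864

0.864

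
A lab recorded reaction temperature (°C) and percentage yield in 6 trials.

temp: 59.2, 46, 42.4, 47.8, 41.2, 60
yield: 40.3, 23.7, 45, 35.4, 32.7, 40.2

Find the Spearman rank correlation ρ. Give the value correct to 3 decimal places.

0.257

Rank temp: 5, 3, 2, 4, 1, 6
Rank yield: 5, 1, 6, 3, 2, 4
d = rank(temp) − rank(yield): 0, 2, -4, 1, -1, 2; Σd² = 26
ρ = 1 − 6Σd² / [n(n²−1)] = 1 − 6×26 / (6×35) = 1 − 156/210 ≈ 0.257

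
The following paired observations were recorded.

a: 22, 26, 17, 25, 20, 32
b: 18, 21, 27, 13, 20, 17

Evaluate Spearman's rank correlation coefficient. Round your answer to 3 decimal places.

-0.543

Rank a: 3, 5, 1, 4, 2, 6
Rank b: 3, 5, 6, 1, 4, 2
d = rank(a) − rank(b): 0, 0, -5, 3, -2, 4; Σd² = 54
ρ = 1 − 6Σd² / [n(n²−1)] = 1 − 6×54 / (6×35) = 1 − 324/210 ≈ -0.543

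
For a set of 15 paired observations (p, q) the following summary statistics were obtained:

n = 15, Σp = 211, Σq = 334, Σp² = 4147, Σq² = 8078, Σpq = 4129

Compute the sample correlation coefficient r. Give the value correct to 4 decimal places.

r = (nΣpq − ΣpΣq) / √[(nΣp² − (Σp)²)(nΣq² − (Σq)²)]
Numerator: 15×4129 − 211×334 = -8539
Denominator: √[(62205 − 44521)(121170 − 111556)] = √[17684 × 9614] = 13038.9408
r = -8539 / 13038.9408 ≈ -0.6549

-0.6549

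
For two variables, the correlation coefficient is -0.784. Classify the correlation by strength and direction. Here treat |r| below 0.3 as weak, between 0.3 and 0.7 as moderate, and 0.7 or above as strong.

r = -0.784 < 0 so the relationship is negative.
|r| = 0.784, which falls in the strong range.

strong negative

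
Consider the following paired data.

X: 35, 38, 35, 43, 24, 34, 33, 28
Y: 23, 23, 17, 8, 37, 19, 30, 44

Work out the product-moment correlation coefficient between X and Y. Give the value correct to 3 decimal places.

n = 8, ΣX = 270, ΣY = 201, ΣX² = 9348, ΣY² = 5977, ΣXY = 6374
nΣXY − ΣXΣY = 50992 − 54270 = -3278
nΣX² − (ΣX)² = 74784 − 72900 = 1884; nΣY² − (ΣY)² = 47816 − 40401 = 7415
r = -3278 / √(1884 × 7415) = -3278 / 3737.6276 ≈ -0.877

-0.877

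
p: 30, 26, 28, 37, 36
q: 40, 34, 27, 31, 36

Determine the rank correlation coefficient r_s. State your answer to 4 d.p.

Rank p: 3, 1, 2, 5, 4
Rank q: 5, 3, 1, 2, 4
d = rank(p) − rank(q): -2, -2, 1, 3, 0; Σd² = 18
ρ = 1 − 6Σd² / [n(n²−1)] = 1 − 6×18 / (5×24) = 1 − 108/120 ≈ 0.1000

0.1000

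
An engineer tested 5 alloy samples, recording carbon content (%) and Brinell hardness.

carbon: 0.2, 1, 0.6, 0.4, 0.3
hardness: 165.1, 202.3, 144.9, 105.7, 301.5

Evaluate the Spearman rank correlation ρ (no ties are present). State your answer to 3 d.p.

Rank carbon: 1, 5, 4, 3, 2
Rank hardness: 3, 4, 2, 1, 5
d = rank(carbon) − rank(hardness): -2, 1, 2, 2, -3; Σd² = 22
ρ = 1 − 6Σd² / [n(n²−1)] = 1 − 6×22 / (5×24) = 1 − 132/120 ≈ -0.100

-0.100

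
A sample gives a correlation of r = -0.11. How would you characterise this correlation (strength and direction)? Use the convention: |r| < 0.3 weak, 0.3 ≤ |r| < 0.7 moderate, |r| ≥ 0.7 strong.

r = -0.11 < 0 so the relationship is negative.
|r| = 0.11, which falls in the weak range.

weak negative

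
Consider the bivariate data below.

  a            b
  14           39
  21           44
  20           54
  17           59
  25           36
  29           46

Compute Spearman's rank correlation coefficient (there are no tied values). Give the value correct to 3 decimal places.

-0.200

Rank a: 1, 4, 3, 2, 5, 6
Rank b: 2, 3, 5, 6, 1, 4
d = rank(a) − rank(b): -1, 1, -2, -4, 4, 2; Σd² = 42
ρ = 1 − 6Σd² / [n(n²−1)] = 1 − 6×42 / (6×35) = 1 − 252/210 ≈ -0.200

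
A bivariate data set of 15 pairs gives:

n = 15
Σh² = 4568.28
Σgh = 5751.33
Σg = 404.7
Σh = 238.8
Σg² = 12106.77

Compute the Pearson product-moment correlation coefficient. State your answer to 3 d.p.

-0.725

r = (nΣgh − ΣgΣh) / √[(nΣg² − (Σg)²)(nΣh² − (Σh)²)]
Numerator: 15×5751.33 − 404.7×238.8 = -10372.41
Denominator: √[(181601.55 − 163782.09)(68524.2 − 57025.44)] = √[17819.46 × 11498.76] = 14314.3877
r = -10372.41 / 14314.3877 ≈ -0.725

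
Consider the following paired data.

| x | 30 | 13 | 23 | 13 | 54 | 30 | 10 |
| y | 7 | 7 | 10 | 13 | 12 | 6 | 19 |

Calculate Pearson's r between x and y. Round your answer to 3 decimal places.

-0.264

n = 7, Σx = 173, Σy = 74, Σx² = 5683, Σy² = 908, Σxy = 1718
nΣxy − ΣxΣy = 12026 − 12802 = -776
nΣx² − (Σx)² = 39781 − 29929 = 9852; nΣy² − (Σy)² = 6356 − 5476 = 880
r = -776 / √(9852 × 880) = -776 / 2944.4456 ≈ -0.264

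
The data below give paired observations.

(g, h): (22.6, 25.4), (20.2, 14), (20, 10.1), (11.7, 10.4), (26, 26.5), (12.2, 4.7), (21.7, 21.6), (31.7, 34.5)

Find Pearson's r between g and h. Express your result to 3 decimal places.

n = 8, Σg = 166.1, Σh = 147.2, Σg² = 3756.31, Σh² = 3432.48, Σgh = 3489.23
nΣgh − ΣgΣh = 27913.84 − 24449.92 = 3463.92
nΣg² − (Σg)² = 30050.48 − 27589.21 = 2461.27; nΣh² − (Σh)² = 27459.84 − 21667.84 = 5792
r = 3463.92 / √(2461.27 × 5792) = 3463.92 / 3775.6689 ≈ 0.917

0.917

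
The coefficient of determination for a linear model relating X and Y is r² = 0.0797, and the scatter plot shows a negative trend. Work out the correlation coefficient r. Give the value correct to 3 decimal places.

-0.282

|r| = √0.0797 = 0.282
The association is negative, so r = −0.282.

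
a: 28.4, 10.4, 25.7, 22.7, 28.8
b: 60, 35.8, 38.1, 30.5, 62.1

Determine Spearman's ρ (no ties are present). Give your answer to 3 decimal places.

0.900

Rank a: 4, 1, 3, 2, 5
Rank b: 4, 2, 3, 1, 5
d = rank(a) − rank(b): 0, -1, 0, 1, 0; Σd² = 2
ρ = 1 − 6Σd² / [n(n²−1)] = 1 − 6×2 / (5×24) = 1 − 12/120 ≈ 0.900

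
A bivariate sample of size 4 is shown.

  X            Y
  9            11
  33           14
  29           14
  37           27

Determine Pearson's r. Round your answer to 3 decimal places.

0.691

n = 4, ΣX = 108, ΣY = 66, ΣX² = 3380, ΣY² = 1242, ΣXY = 1966
nΣXY − ΣXΣY = 7864 − 7128 = 736
nΣX² − (ΣX)² = 13520 − 11664 = 1856; nΣY² − (ΣY)² = 4968 − 4356 = 612
r = 736 / √(1856 × 612) = 736 / 1065.7730 ≈ 0.691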